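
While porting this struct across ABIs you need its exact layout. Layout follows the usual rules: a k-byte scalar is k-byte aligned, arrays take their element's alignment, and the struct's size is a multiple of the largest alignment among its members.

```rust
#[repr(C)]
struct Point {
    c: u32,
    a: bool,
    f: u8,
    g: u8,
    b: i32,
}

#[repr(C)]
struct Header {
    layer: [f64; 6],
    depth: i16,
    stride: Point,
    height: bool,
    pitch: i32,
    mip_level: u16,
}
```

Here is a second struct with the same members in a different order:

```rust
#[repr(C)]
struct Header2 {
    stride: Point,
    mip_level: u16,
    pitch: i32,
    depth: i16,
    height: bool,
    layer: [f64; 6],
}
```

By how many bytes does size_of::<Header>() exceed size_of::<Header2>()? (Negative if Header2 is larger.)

Point: c at 0 (size 4, align 4) → ends 4; a at 4 (size 1, align 1) → ends 5; f at 5 (size 1, align 1) → ends 6; g at 6 (size 1, align 1) → ends 7; pad 1 to align 4 for b; b at 8 (size 4, align 4) → ends 12; total 12 bytes, alignment 4
layer at 0 (size 48, align 8) → ends 48
depth at 48 (size 2, align 2) → ends 50
pad 2 to align 4 for stride
stride at 52 (size 12, align 4) → ends 64
height at 64 (size 1, align 1) → ends 65
pad 3 to align 4 for pitch
pitch at 68 (size 4, align 4) → ends 72
mip_level at 72 (size 2, align 2) → ends 74
tail pad 6 to reach multiple of 8
total 80 bytes, alignment 8
— Header2 —
stride at 0 (size 12, align 4) → ends 12
mip_level at 12 (size 2, align 2) → ends 14
pad 2 to align 4 for pitch
pitch at 16 (size 4, align 4) → ends 20
depth at 20 (size 2, align 2) → ends 22
height at 22 (size 1, align 1) → ends 23
pad 1 to align 8 for layer
layer at 24 (size 48, align 8) → ends 72
total 72 bytes, alignment 8
80 − 72 = 8

8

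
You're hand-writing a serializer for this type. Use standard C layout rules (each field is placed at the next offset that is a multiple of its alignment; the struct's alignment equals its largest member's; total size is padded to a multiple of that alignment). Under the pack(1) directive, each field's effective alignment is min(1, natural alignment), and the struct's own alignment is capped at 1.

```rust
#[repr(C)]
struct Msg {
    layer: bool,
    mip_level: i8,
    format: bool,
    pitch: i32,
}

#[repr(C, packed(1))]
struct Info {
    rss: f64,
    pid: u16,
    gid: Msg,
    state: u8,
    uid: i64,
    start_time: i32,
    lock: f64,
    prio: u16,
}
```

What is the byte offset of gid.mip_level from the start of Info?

11

Msg: @0: layer [1B, align 1] → 1; @1: mip_level [1B, align 1] → 2; @2: format [1B, align 1] → 3; +1 pad (align 4); @4: pitch [4B, align 4] → 8; size 8, align 4
@0: rss [8B, align 1] → 8
@8: pid [2B, align 1] → 10
@10: gid [8B, align 1] → 18
within Msg: mip_level at 1
10 + 1 = 11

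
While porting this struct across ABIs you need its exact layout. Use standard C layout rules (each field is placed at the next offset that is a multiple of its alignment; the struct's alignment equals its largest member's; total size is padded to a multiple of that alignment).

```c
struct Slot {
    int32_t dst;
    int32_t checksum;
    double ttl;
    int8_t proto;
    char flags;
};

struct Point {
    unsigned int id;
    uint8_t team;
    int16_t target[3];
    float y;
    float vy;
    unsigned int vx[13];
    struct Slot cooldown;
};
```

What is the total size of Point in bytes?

Slot: dst at 0 (size 4, align 4) → ends 4; checksum at 4 (size 4, align 4) → ends 8; ttl at 8 (size 8, align 8) → ends 16; proto at 16 (size 1, align 1) → ends 17; flags at 17 (size 1, align 1) → ends 18; tail pad 6 to reach multiple of 8; total 24 bytes, alignment 8
id at 0 (size 4, align 4) → ends 4
team at 4 (size 1, align 1) → ends 5
pad 1 to align 2 for target
target at 6 (size 6, align 2) → ends 12
y at 12 (size 4, align 4) → ends 16
vy at 16 (size 4, align 4) → ends 20
vx at 20 (size 52, align 4) → ends 72
cooldown at 72 (size 24, align 8) → ends 96
total 96 bytes, alignment 8

96 bytes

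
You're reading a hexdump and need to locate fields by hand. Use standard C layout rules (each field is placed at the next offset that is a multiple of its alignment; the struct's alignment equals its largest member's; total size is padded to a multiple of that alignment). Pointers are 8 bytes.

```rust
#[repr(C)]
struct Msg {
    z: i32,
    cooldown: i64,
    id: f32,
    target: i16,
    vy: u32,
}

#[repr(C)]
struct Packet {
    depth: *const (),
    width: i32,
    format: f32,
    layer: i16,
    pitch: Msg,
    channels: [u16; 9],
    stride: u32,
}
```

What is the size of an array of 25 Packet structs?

2000

Msg: 0..4  z  (4B, 4-aligned); 4..8  -- padding (4B); 8..16  cooldown  (8B, 8-aligned); 16..20  id  (4B, 4-aligned); 20..22  target  (2B, 2-aligned); 22..24  -- padding (2B); 24..28  vy  (4B, 4-aligned); 28..32  -- tail padding (4B); sizeof = 32, alignof = 8
0..8  depth  (8B, 8-aligned)
8..12  width  (4B, 4-aligned)
12..16  format  (4B, 4-aligned)
16..18  layer  (2B, 2-aligned)
18..24  -- padding (6B)
24..56  pitch  (32B, 8-aligned)
56..74  channels  (18B, 2-aligned)
74..76  -- padding (2B)
76..80  stride  (4B, 4-aligned)
sizeof = 80, alignof = 8
array of 25: 25 × 80 = 2000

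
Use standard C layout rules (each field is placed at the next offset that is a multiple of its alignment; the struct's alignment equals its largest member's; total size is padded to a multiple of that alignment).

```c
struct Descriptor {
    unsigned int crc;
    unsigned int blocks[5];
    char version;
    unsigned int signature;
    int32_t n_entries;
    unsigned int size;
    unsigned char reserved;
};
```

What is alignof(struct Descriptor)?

member alignments: crc=4, blocks=4, version=1, signature=4, n_entries=4, size=4, reserved=1
max = 4

4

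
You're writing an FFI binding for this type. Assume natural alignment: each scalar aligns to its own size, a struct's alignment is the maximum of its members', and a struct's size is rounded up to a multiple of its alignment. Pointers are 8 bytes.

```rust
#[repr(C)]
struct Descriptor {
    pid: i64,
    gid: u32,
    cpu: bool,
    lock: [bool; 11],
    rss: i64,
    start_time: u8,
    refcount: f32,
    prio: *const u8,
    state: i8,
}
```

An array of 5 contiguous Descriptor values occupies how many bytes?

0..8  pid  (8B, 8-aligned)
8..12  gid  (4B, 4-aligned)
12..13  cpu  (1B, 1-aligned)
13..24  lock  (11B, 1-aligned)
24..32  rss  (8B, 8-aligned)
32..33  start_time  (1B, 1-aligned)
33..36  -- padding (3B)
36..40  refcount  (4B, 4-aligned)
40..48  prio  (8B, 8-aligned)
48..49  state  (1B, 1-aligned)
49..56  -- tail padding (7B)
sizeof = 56, alignof = 8
array of 5: 5 × 56 = 280

280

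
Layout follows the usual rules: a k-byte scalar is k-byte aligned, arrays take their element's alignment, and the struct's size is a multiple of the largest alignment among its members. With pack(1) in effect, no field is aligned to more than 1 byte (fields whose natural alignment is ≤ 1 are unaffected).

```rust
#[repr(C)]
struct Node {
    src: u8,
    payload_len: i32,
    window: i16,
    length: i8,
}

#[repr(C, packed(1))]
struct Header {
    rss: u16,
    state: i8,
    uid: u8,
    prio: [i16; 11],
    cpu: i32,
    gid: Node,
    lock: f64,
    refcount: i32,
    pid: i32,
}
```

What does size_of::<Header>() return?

58 bytes

Node: 0..1  src  (1B, 1-aligned); 1..4  -- padding (3B); 4..8  payload_len  (4B, 4-aligned); 8..10  window  (2B, 2-aligned); 10..11  length  (1B, 1-aligned); 11..12  -- tail padding (1B); sizeof = 12, alignof = 4
0..2  rss  (2B, 1-aligned)
2..3  state  (1B, 1-aligned)
3..4  uid  (1B, 1-aligned)
4..26  prio  (22B, 1-aligned)
26..30  cpu  (4B, 1-aligned)
30..42  gid  (12B, 1-aligned)
42..50  lock  (8B, 1-aligned)
50..54  refcount  (4B, 1-aligned)
54..58  pid  (4B, 1-aligned)
sizeof = 58, alignof = 1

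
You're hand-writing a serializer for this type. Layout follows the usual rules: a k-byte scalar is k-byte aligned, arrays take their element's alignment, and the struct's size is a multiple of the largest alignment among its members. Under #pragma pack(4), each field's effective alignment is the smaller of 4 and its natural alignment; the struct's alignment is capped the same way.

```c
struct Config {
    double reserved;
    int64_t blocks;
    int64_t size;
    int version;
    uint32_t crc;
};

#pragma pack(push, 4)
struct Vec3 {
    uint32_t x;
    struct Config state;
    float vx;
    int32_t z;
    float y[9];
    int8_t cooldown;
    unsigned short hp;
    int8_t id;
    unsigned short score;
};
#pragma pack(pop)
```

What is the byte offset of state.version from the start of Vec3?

Config: @0: reserved [8B, align 8] → 8; @8: blocks [8B, align 8] → 16; @16: size [8B, align 8] → 24; @24: version [4B, align 4] → 28; @28: crc [4B, align 4] → 32; size 32, align 8
@0: x [4B, align 4] → 4
@4: state [32B, align 4] → 36
within Config: version at 24
4 + 24 = 28

28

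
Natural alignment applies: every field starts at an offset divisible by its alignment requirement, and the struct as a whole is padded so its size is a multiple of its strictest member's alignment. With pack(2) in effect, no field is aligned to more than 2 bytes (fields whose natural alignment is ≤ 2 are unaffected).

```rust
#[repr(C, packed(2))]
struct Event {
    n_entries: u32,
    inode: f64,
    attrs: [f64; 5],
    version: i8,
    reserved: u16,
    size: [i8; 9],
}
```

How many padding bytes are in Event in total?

n_entries at 0 (size 4, align 2) → ends 4
inode at 4 (size 8, align 2) → ends 12
attrs at 12 (size 40, align 2) → ends 52
version at 52 (size 1, align 1) → ends 53
pad 1 to align 2 for reserved
reserved at 54 (size 2, align 2) → ends 56
size at 56 (size 9, align 1) → ends 65
tail pad 1 to reach multiple of 2
total 66 bytes, alignment 2
data bytes 64, size 66 → padding 2

2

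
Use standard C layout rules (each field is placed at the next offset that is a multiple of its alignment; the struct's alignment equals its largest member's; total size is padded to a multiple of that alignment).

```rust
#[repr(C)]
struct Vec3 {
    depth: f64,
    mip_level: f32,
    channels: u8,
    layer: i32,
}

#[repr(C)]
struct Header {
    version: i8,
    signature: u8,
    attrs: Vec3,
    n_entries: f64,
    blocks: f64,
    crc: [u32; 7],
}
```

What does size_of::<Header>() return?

Vec3: 0..8  depth  (8B, 8-aligned); 8..12  mip_level  (4B, 4-aligned); 12..13  channels  (1B, 1-aligned); 13..16  -- padding (3B); 16..20  layer  (4B, 4-aligned); 20..24  -- tail padding (4B); sizeof = 24, alignof = 8
0..1  version  (1B, 1-aligned)
1..2  signature  (1B, 1-aligned)
2..8  -- padding (6B)
8..32  attrs  (24B, 8-aligned)
32..40  n_entries  (8B, 8-aligned)
40..48  blocks  (8B, 8-aligned)
48..76  crc  (28B, 4-aligned)
76..80  -- tail padding (4B)
sizeof = 80, alignof = 8

80 bytes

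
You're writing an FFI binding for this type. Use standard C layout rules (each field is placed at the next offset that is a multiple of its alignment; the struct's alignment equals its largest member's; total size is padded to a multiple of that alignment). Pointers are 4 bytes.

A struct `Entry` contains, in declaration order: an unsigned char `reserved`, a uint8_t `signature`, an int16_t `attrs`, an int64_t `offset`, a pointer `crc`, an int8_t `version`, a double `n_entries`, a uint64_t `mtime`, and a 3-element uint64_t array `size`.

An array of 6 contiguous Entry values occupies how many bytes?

0..1  reserved  (1B, 1-aligned)
1..2  signature  (1B, 1-aligned)
2..4  attrs  (2B, 2-aligned)
4..8  -- padding (4B)
8..16  offset  (8B, 8-aligned)
16..20  crc  (4B, 4-aligned)
20..21  version  (1B, 1-aligned)
21..24  -- padding (3B)
24..32  n_entries  (8B, 8-aligned)
32..40  mtime  (8B, 8-aligned)
40..64  size  (24B, 8-aligned)
sizeof = 64, alignof = 8
array of 6: 6 × 64 = 384

384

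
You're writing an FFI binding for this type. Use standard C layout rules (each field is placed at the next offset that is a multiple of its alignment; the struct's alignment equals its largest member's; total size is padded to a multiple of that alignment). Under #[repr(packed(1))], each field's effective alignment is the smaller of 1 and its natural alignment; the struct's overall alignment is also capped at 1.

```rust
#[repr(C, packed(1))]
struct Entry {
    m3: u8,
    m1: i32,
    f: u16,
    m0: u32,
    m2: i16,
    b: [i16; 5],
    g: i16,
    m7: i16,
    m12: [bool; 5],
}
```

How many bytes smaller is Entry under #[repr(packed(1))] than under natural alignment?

8

natural layout:
  0..1  m3  (1B, 1-aligned)
  1..4  -- padding (3B)
  4..8  m1  (4B, 4-aligned)
  8..10  f  (2B, 2-aligned)
  10..12  -- padding (2B)
  12..16  m0  (4B, 4-aligned)
  16..18  m2  (2B, 2-aligned)
  18..28  b  (10B, 2-aligned)
  28..30  g  (2B, 2-aligned)
  30..32  m7  (2B, 2-aligned)
  32..37  m12  (5B, 1-aligned)
  37..40  -- tail padding (3B)
  sizeof = 40, alignof = 4
packed(1) layout:
  0..1  m3  (1B, 1-aligned)
  1..5  m1  (4B, 1-aligned)
  5..7  f  (2B, 1-aligned)
  7..11  m0  (4B, 1-aligned)
  11..13  m2  (2B, 1-aligned)
  13..23  b  (10B, 1-aligned)
  23..25  g  (2B, 1-aligned)
  25..27  m7  (2B, 1-aligned)
  27..32  m12  (5B, 1-aligned)
  sizeof = 32, alignof = 1
40 − 32 = 8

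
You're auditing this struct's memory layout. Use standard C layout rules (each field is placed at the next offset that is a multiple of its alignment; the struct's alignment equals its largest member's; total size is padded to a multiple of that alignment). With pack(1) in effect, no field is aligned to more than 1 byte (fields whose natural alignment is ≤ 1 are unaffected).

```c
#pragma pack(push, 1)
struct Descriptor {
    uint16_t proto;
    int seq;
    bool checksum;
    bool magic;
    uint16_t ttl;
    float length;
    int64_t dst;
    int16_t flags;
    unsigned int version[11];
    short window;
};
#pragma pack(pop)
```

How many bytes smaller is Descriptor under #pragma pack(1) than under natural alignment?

10

natural layout:
  proto at 0 (size 2, align 2) → ends 2
  pad 2 to align 4 for seq
  seq at 4 (size 4, align 4) → ends 8
  checksum at 8 (size 1, align 1) → ends 9
  magic at 9 (size 1, align 1) → ends 10
  ttl at 10 (size 2, align 2) → ends 12
  length at 12 (size 4, align 4) → ends 16
  dst at 16 (size 8, align 8) → ends 24
  flags at 24 (size 2, align 2) → ends 26
  pad 2 to align 4 for version
  version at 28 (size 44, align 4) → ends 72
  window at 72 (size 2, align 2) → ends 74
  tail pad 6 to reach multiple of 8
  total 80 bytes, alignment 8
packed(1) layout:
  proto at 0 (size 2, align 1) → ends 2
  seq at 2 (size 4, align 1) → ends 6
  checksum at 6 (size 1, align 1) → ends 7
  magic at 7 (size 1, align 1) → ends 8
  ttl at 8 (size 2, align 1) → ends 10
  length at 10 (size 4, align 1) → ends 14
  dst at 14 (size 8, align 1) → ends 22
  flags at 22 (size 2, align 1) → ends 24
  version at 24 (size 44, align 1) → ends 68
  window at 68 (size 2, align 1) → ends 70
  total 70 bytes, alignment 1
80 − 70 = 10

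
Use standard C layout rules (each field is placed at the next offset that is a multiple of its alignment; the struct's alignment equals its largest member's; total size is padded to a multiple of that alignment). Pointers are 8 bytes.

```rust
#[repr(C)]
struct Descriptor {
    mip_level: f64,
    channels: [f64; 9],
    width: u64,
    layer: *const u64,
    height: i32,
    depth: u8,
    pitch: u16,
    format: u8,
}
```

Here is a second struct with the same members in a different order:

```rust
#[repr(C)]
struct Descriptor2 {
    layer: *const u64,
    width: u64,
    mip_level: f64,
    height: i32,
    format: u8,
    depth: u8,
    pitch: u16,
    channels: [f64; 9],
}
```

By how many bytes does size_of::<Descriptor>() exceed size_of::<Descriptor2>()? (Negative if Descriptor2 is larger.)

8

mip_level at 0 (size 8, align 8) → ends 8
channels at 8 (size 72, align 8) → ends 80
width at 80 (size 8, align 8) → ends 88
layer at 88 (size 8, align 8) → ends 96
height at 96 (size 4, align 4) → ends 100
depth at 100 (size 1, align 1) → ends 101
pad 1 to align 2 for pitch
pitch at 102 (size 2, align 2) → ends 104
format at 104 (size 1, align 1) → ends 105
tail pad 7 to reach multiple of 8
total 112 bytes, alignment 8
— Descriptor2 —
layer at 0 (size 8, align 8) → ends 8
width at 8 (size 8, align 8) → ends 16
mip_level at 16 (size 8, align 8) → ends 24
height at 24 (size 4, align 4) → ends 28
format at 28 (size 1, align 1) → ends 29
depth at 29 (size 1, align 1) → ends 30
pitch at 30 (size 2, align 2) → ends 32
channels at 32 (size 72, align 8) → ends 104
total 104 bytes, alignment 8
112 − 104 = 8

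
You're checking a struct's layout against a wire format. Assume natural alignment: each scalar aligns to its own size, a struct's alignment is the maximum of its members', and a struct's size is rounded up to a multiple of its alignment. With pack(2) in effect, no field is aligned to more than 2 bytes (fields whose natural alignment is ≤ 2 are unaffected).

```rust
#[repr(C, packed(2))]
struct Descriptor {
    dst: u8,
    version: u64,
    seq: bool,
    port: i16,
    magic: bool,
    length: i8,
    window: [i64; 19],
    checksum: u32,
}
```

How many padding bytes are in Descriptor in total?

2

dst at 0 (size 1, align 1) → ends 1
pad 1 to align 2 for version
version at 2 (size 8, align 2) → ends 10
seq at 10 (size 1, align 1) → ends 11
pad 1 to align 2 for port
port at 12 (size 2, align 2) → ends 14
magic at 14 (size 1, align 1) → ends 15
length at 15 (size 1, align 1) → ends 16
window at 16 (size 152, align 2) → ends 168
checksum at 168 (size 4, align 2) → ends 172
total 172 bytes, alignment 2
data bytes 170, size 172 → padding 2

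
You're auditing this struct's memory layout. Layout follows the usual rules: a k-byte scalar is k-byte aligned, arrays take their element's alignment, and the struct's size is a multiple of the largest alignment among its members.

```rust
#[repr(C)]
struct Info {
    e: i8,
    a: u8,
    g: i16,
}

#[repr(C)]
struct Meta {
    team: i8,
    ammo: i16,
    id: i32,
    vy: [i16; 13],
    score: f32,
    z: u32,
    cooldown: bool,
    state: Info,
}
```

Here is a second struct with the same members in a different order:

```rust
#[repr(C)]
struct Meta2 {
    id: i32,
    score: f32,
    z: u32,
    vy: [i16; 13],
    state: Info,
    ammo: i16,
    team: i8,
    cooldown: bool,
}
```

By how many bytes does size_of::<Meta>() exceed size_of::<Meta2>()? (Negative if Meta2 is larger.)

4

Info: e at 0 (size 1, align 1) → ends 1; a at 1 (size 1, align 1) → ends 2; g at 2 (size 2, align 2) → ends 4; total 4 bytes, alignment 2
team at 0 (size 1, align 1) → ends 1
pad 1 to align 2 for ammo
ammo at 2 (size 2, align 2) → ends 4
id at 4 (size 4, align 4) → ends 8
vy at 8 (size 26, align 2) → ends 34
pad 2 to align 4 for score
score at 36 (size 4, align 4) → ends 40
z at 40 (size 4, align 4) → ends 44
cooldown at 44 (size 1, align 1) → ends 45
pad 1 to align 2 for state
state at 46 (size 4, align 2) → ends 50
tail pad 2 to reach multiple of 4
total 52 bytes, alignment 4
— Meta2 —
id at 0 (size 4, align 4) → ends 4
score at 4 (size 4, align 4) → ends 8
z at 8 (size 4, align 4) → ends 12
vy at 12 (size 26, align 2) → ends 38
state at 38 (size 4, align 2) → ends 42
ammo at 42 (size 2, align 2) → ends 44
team at 44 (size 1, align 1) → ends 45
cooldown at 45 (size 1, align 1) → ends 46
tail pad 2 to reach multiple of 4
total 48 bytes, alignment 4
52 − 48 = 4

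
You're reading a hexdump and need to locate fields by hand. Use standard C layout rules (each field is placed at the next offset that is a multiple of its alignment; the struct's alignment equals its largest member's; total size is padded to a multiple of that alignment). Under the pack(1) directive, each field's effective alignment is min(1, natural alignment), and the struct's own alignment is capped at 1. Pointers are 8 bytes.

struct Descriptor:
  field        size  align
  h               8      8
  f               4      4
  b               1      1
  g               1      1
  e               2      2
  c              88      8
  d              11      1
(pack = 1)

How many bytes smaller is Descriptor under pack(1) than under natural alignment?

5

natural layout:
  0..8  h  (8B, 8-aligned)
  8..12  f  (4B, 4-aligned)
  12..13  b  (1B, 1-aligned)
  13..14  g  (1B, 1-aligned)
  14..16  e  (2B, 2-aligned)
  16..104  c  (88B, 8-aligned)
  104..115  d  (11B, 1-aligned)
  115..120  -- tail padding (5B)
  sizeof = 120, alignof = 8
packed(1) layout:
  0..8  h  (8B, 1-aligned)
  8..12  f  (4B, 1-aligned)
  12..13  b  (1B, 1-aligned)
  13..14  g  (1B, 1-aligned)
  14..16  e  (2B, 1-aligned)
  16..104  c  (88B, 1-aligned)
  104..115  d  (11B, 1-aligned)
  sizeof = 115, alignof = 1
120 − 115 = 5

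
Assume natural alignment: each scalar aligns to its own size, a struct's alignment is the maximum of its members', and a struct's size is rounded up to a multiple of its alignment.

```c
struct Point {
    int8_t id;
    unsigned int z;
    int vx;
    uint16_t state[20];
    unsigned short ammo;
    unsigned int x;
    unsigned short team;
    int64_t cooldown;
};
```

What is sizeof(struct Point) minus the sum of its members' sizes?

@0: id [1B, align 1] → 1
+3 pad (align 4)
@4: z [4B, align 4] → 8
@8: vx [4B, align 4] → 12
@12: state [40B, align 2] → 52
@52: ammo [2B, align 2] → 54
+2 pad (align 4)
@56: x [4B, align 4] → 60
@60: team [2B, align 2] → 62
+2 pad (align 8)
@64: cooldown [8B, align 8] → 72
size 72, align 8
data bytes 65, size 72 → padding 7

7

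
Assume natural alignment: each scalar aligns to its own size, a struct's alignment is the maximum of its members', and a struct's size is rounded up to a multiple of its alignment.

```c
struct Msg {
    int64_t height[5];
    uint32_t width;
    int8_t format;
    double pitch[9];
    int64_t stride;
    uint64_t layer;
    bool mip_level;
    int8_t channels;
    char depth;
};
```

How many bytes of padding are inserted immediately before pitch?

3

height at 0 (size 40, align 8) → ends 40
width at 40 (size 4, align 4) → ends 44
format at 44 (size 1, align 1) → ends 45
pad 3 to align 8 for pitch
pitch at 48 (size 72, align 8) → ends 120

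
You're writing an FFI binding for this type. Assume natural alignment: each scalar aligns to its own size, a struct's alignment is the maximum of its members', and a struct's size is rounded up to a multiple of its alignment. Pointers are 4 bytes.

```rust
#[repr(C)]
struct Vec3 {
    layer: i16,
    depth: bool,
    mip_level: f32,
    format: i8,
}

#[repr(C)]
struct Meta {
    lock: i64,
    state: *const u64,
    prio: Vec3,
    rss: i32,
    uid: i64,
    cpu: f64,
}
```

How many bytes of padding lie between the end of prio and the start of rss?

0

Vec3: @0: layer [2B, align 2] → 2; @2: depth [1B, align 1] → 3; +1 pad (align 4); @4: mip_level [4B, align 4] → 8; @8: format [1B, align 1] → 9; +3 tail pad (align 4); size 12, align 4
@0: lock [8B, align 8] → 8
@8: state [4B, align 4] → 12
@12: prio [12B, align 4] → 24
@24: rss [4B, align 4] → 28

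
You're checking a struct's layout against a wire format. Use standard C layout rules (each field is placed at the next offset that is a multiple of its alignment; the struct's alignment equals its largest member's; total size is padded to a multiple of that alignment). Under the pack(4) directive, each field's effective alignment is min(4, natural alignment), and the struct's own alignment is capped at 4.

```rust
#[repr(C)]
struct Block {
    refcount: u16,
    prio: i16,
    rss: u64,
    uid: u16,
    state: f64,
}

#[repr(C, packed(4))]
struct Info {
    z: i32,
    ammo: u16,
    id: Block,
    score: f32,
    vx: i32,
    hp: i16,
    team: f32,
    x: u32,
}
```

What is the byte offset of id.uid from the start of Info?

Block: @0: refcount [2B, align 2] → 2; @2: prio [2B, align 2] → 4; +4 pad (align 8); @8: rss [8B, align 8] → 16; @16: uid [2B, align 2] → 18; +6 pad (align 8); @24: state [8B, align 8] → 32; size 32, align 8
@0: z [4B, align 4] → 4
@4: ammo [2B, align 2] → 6
+2 pad (align 4)
@8: id [32B, align 4] → 40
within Block: uid at 16
8 + 16 = 24

24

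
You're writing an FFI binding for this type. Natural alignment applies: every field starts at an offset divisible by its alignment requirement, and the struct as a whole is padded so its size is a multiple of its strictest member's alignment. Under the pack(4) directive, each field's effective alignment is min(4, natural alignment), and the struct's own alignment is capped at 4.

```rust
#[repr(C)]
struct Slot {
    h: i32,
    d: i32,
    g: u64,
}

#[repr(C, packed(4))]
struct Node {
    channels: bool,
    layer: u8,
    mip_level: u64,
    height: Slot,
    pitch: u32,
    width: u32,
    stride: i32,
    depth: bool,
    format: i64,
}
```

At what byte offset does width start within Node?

32

Slot: h at 0 (size 4, align 4) → ends 4; d at 4 (size 4, align 4) → ends 8; g at 8 (size 8, align 8) → ends 16; total 16 bytes, alignment 8
channels at 0 (size 1, align 1) → ends 1
layer at 1 (size 1, align 1) → ends 2
pad 2 to align 4 for mip_level
mip_level at 4 (size 8, align 4) → ends 12
height at 12 (size 16, align 4) → ends 28
pitch at 28 (size 4, align 4) → ends 32
width at 32 (size 4, align 4) → ends 36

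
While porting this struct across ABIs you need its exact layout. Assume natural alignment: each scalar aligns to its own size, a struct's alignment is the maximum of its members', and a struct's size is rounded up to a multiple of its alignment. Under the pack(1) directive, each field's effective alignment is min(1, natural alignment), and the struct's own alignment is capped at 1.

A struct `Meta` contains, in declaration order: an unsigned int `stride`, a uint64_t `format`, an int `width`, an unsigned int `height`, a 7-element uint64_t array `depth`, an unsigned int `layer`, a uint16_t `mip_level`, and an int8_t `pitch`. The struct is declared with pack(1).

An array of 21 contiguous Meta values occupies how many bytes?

1743

stride at 0 (size 4, align 1) → ends 4
format at 4 (size 8, align 1) → ends 12
width at 12 (size 4, align 1) → ends 16
height at 16 (size 4, align 1) → ends 20
depth at 20 (size 56, align 1) → ends 76
layer at 76 (size 4, align 1) → ends 80
mip_level at 80 (size 2, align 1) → ends 82
pitch at 82 (size 1, align 1) → ends 83
total 83 bytes, alignment 1
array of 21: 21 × 83 = 1743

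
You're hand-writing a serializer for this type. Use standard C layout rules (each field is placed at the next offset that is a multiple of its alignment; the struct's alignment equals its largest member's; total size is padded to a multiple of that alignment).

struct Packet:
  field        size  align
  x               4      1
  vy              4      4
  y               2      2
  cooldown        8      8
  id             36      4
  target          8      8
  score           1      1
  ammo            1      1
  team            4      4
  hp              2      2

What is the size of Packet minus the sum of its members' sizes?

18

@0: x [4B, align 1] → 4
@4: vy [4B, align 4] → 8
@8: y [2B, align 2] → 10
+6 pad (align 8)
@16: cooldown [8B, align 8] → 24
@24: id [36B, align 4] → 60
+4 pad (align 8)
@64: target [8B, align 8] → 72
@72: score [1B, align 1] → 73
@73: ammo [1B, align 1] → 74
+2 pad (align 4)
@76: team [4B, align 4] → 80
@80: hp [2B, align 2] → 82
+6 tail pad (align 8)
size 88, align 8
data bytes 70, size 88 → padding 18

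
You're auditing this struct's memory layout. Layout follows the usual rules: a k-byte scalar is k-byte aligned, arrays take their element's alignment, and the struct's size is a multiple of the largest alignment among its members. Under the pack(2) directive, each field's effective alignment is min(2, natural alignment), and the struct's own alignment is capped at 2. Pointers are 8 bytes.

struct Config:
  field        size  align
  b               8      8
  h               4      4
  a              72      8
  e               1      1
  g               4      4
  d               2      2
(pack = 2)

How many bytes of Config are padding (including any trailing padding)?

1

@0: b [8B, align 2] → 8
@8: h [4B, align 2] → 12
@12: a [72B, align 2] → 84
@84: e [1B, align 1] → 85
+1 pad (align 2)
@86: g [4B, align 2] → 90
@90: d [2B, align 2] → 92
size 92, align 2
data bytes 91, size 92 → padding 1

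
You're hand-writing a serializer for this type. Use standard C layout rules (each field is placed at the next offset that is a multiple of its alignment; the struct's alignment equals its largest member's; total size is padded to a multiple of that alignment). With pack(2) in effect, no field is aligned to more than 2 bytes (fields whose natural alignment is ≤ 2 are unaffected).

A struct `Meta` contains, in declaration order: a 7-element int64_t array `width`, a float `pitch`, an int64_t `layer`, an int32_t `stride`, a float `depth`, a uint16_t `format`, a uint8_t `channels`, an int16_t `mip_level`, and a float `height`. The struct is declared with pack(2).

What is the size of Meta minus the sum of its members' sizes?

@0: width [56B, align 2] → 56
@56: pitch [4B, align 2] → 60
@60: layer [8B, align 2] → 68
@68: stride [4B, align 2] → 72
@72: depth [4B, align 2] → 76
@76: format [2B, align 2] → 78
@78: channels [1B, align 1] → 79
+1 pad (align 2)
@80: mip_level [2B, align 2] → 82
@82: height [4B, align 2] → 86
size 86, align 2
data bytes 85, size 86 → padding 1

1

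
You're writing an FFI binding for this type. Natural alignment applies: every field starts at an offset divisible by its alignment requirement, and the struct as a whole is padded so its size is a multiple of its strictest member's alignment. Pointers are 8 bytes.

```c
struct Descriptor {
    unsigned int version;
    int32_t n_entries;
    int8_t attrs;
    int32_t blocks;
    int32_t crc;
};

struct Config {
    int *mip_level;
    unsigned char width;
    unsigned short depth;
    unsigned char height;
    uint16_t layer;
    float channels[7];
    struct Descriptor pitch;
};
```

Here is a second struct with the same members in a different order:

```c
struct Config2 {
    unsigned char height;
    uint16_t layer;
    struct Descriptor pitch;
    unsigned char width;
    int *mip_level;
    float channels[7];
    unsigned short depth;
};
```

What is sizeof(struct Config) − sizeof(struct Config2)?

Descriptor: 0..4  version  (4B, 4-aligned); 4..8  n_entries  (4B, 4-aligned); 8..9  attrs  (1B, 1-aligned); 9..12  -- padding (3B); 12..16  blocks  (4B, 4-aligned); 16..20  crc  (4B, 4-aligned); sizeof = 20, alignof = 4
0..8  mip_level  (8B, 8-aligned)
8..9  width  (1B, 1-aligned)
9..10  -- padding (1B)
10..12  depth  (2B, 2-aligned)
12..13  height  (1B, 1-aligned)
13..14  -- padding (1B)
14..16  layer  (2B, 2-aligned)
16..44  channels  (28B, 4-aligned)
44..64  pitch  (20B, 4-aligned)
sizeof = 64, alignof = 8
— Config2 —
0..1  height  (1B, 1-aligned)
1..2  -- padding (1B)
2..4  layer  (2B, 2-aligned)
4..24  pitch  (20B, 4-aligned)
24..25  width  (1B, 1-aligned)
25..32  -- padding (7B)
32..40  mip_level  (8B, 8-aligned)
40..68  channels  (28B, 4-aligned)
68..70  depth  (2B, 2-aligned)
70..72  -- tail padding (2B)
sizeof = 72, alignof = 8
64 − 72 = -8

-8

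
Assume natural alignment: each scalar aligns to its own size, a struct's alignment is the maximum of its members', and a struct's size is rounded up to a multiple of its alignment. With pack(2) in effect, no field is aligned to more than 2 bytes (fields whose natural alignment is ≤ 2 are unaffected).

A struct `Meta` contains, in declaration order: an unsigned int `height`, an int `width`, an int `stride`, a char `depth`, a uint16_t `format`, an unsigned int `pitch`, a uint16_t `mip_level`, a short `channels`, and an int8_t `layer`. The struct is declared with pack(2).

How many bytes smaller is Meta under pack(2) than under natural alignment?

natural layout:
  0..4  height  (4B, 4-aligned)
  4..8  width  (4B, 4-aligned)
  8..12  stride  (4B, 4-aligned)
  12..13  depth  (1B, 1-aligned)
  13..14  -- padding (1B)
  14..16  format  (2B, 2-aligned)
  16..20  pitch  (4B, 4-aligned)
  20..22  mip_level  (2B, 2-aligned)
  22..24  channels  (2B, 2-aligned)
  24..25  layer  (1B, 1-aligned)
  25..28  -- tail padding (3B)
  sizeof = 28, alignof = 4
packed(2) layout:
  0..4  height  (4B, 2-aligned)
  4..8  width  (4B, 2-aligned)
  8..12  stride  (4B, 2-aligned)
  12..13  depth  (1B, 1-aligned)
  13..14  -- padding (1B)
  14..16  format  (2B, 2-aligned)
  16..20  pitch  (4B, 2-aligned)
  20..22  mip_level  (2B, 2-aligned)
  22..24  channels  (2B, 2-aligned)
  24..25  layer  (1B, 1-aligned)
  25..26  -- tail padding (1B)
  sizeof = 26, alignof = 2
28 − 26 = 2

2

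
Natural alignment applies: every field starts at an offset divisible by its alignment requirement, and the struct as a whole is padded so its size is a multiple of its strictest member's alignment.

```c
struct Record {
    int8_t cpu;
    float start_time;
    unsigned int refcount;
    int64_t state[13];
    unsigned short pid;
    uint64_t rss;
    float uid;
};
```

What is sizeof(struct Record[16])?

2304

@0: cpu [1B, align 1] → 1
+3 pad (align 4)
@4: start_time [4B, align 4] → 8
@8: refcount [4B, align 4] → 12
+4 pad (align 8)
@16: state [104B, align 8] → 120
@120: pid [2B, align 2] → 122
+6 pad (align 8)
@128: rss [8B, align 8] → 136
@136: uid [4B, align 4] → 140
+4 tail pad (align 8)
size 144, align 8
array of 16: 16 × 144 = 2304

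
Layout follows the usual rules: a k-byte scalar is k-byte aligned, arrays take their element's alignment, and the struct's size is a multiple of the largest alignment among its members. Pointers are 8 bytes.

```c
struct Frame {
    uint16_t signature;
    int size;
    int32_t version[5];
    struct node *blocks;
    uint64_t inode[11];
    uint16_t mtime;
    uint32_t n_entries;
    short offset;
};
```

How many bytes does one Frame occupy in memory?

@0: signature [2B, align 2] → 2
+2 pad (align 4)
@4: size [4B, align 4] → 8
@8: version [20B, align 4] → 28
+4 pad (align 8)
@32: blocks [8B, align 8] → 40
@40: inode [88B, align 8] → 128
@128: mtime [2B, align 2] → 130
+2 pad (align 4)
@132: n_entries [4B, align 4] → 136
@136: offset [2B, align 2] → 138
+6 tail pad (align 8)
size 144, align 8

144 bytes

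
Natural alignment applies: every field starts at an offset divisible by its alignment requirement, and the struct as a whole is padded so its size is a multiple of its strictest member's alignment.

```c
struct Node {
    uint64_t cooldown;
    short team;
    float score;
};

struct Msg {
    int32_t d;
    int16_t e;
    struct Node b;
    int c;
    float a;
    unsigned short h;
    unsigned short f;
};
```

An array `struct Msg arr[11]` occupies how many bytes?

440

Node: 0..8  cooldown  (8B, 8-aligned); 8..10  team  (2B, 2-aligned); 10..12  -- padding (2B); 12..16  score  (4B, 4-aligned); sizeof = 16, alignof = 8
0..4  d  (4B, 4-aligned)
4..6  e  (2B, 2-aligned)
6..8  -- padding (2B)
8..24  b  (16B, 8-aligned)
24..28  c  (4B, 4-aligned)
28..32  a  (4B, 4-aligned)
32..34  h  (2B, 2-aligned)
34..36  f  (2B, 2-aligned)
36..40  -- tail padding (4B)
sizeof = 40, alignof = 8
array of 11: 11 × 40 = 440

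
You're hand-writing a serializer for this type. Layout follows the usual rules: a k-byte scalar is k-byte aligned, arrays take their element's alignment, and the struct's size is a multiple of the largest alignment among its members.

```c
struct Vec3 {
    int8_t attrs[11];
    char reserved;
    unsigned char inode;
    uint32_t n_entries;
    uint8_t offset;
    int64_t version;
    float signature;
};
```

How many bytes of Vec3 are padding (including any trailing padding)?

@0: attrs [11B, align 1] → 11
@11: reserved [1B, align 1] → 12
@12: inode [1B, align 1] → 13
+3 pad (align 4)
@16: n_entries [4B, align 4] → 20
@20: offset [1B, align 1] → 21
+3 pad (align 8)
@24: version [8B, align 8] → 32
@32: signature [4B, align 4] → 36
+4 tail pad (align 8)
size 40, align 8
data bytes 30, size 40 → padding 10

10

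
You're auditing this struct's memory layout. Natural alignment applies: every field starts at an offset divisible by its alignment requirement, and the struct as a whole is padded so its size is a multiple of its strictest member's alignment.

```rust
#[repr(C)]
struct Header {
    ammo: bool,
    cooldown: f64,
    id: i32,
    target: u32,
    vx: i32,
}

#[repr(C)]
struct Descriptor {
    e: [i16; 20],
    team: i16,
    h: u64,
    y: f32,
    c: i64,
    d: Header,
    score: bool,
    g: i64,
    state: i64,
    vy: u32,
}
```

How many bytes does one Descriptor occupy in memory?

136 bytes

Header: 0..1  ammo  (1B, 1-aligned); 1..8  -- padding (7B); 8..16  cooldown  (8B, 8-aligned); 16..20  id  (4B, 4-aligned); 20..24  target  (4B, 4-aligned); 24..28  vx  (4B, 4-aligned); 28..32  -- tail padding (4B); sizeof = 32, alignof = 8
0..40  e  (40B, 2-aligned)
40..42  team  (2B, 2-aligned)
42..48  -- padding (6B)
48..56  h  (8B, 8-aligned)
56..60  y  (4B, 4-aligned)
60..64  -- padding (4B)
64..72  c  (8B, 8-aligned)
72..104  d  (32B, 8-aligned)
104..105  score  (1B, 1-aligned)
105..112  -- padding (7B)
112..120  g  (8B, 8-aligned)
120..128  state  (8B, 8-aligned)
128..132  vy  (4B, 4-aligned)
132..136  -- tail padding (4B)
sizeof = 136, alignof = 8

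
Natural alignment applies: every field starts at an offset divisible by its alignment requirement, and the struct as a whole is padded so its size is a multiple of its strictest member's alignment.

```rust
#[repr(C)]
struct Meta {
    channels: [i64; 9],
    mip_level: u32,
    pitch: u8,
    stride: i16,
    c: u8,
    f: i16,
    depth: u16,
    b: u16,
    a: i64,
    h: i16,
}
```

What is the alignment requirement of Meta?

8

member alignments: channels=8, mip_level=4, pitch=1, stride=2, c=1, f=2, depth=2, b=2, a=8, h=2
max = 8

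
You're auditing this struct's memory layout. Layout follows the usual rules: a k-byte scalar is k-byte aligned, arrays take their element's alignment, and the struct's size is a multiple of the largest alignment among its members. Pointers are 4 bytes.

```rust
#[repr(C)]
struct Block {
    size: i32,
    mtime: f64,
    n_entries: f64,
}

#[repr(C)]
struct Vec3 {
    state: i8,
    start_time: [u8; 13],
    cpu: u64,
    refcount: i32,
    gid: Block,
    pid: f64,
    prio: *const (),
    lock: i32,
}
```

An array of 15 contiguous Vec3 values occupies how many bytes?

Block: size at 0 (size 4, align 4) → ends 4; pad 4 to align 8 for mtime; mtime at 8 (size 8, align 8) → ends 16; n_entries at 16 (size 8, align 8) → ends 24; total 24 bytes, alignment 8
state at 0 (size 1, align 1) → ends 1
start_time at 1 (size 13, align 1) → ends 14
pad 2 to align 8 for cpu
cpu at 16 (size 8, align 8) → ends 24
refcount at 24 (size 4, align 4) → ends 28
pad 4 to align 8 for gid
gid at 32 (size 24, align 8) → ends 56
pid at 56 (size 8, align 8) → ends 64
prio at 64 (size 4, align 4) → ends 68
lock at 68 (size 4, align 4) → ends 72
total 72 bytes, alignment 8
array of 15: 15 × 72 = 1080

1080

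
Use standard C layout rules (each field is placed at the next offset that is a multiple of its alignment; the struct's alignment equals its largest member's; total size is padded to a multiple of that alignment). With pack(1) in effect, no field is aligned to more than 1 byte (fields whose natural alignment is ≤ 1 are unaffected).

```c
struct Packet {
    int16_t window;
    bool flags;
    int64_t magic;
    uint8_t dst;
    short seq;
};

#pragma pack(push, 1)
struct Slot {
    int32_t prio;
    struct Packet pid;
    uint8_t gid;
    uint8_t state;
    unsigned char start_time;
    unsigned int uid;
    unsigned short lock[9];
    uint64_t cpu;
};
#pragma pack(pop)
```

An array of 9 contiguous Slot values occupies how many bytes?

549

Packet: window at 0 (size 2, align 2) → ends 2; flags at 2 (size 1, align 1) → ends 3; pad 5 to align 8 for magic; magic at 8 (size 8, align 8) → ends 16; dst at 16 (size 1, align 1) → ends 17; pad 1 to align 2 for seq; seq at 18 (size 2, align 2) → ends 20; tail pad 4 to reach multiple of 8; total 24 bytes, alignment 8
prio at 0 (size 4, align 1) → ends 4
pid at 4 (size 24, align 1) → ends 28
gid at 28 (size 1, align 1) → ends 29
state at 29 (size 1, align 1) → ends 30
start_time at 30 (size 1, align 1) → ends 31
uid at 31 (size 4, align 1) → ends 35
lock at 35 (size 18, align 1) → ends 53
cpu at 53 (size 8, align 1) → ends 61
total 61 bytes, alignment 1
array of 9: 9 × 61 = 549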